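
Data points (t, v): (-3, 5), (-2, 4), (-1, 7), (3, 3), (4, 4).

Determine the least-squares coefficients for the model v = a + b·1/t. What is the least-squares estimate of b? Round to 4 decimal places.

b = -2.3864

Normal-equation sums: Σ1 = 5, Σ1/t = -5/4, Σ1/t·1/t = 221/144.
For Xᵀv: Σv = 23, Σ1/t·v = -26/3.
So XᵀX·[a, b]ᵀ = Xᵀv: [[5, -5/4]; [-5/4, 221/144]]·[a, b]ᵀ = [23, -26/3]ᵀ.
det = 5·(221/144) − (-5/4)² = 55/9.
a = (23·(221/144) − (-5/4)·(-26/3))/(55/9) = 3523/880; b = (5·(-26/3) − (-5/4)·23)/(55/9) = -105/44.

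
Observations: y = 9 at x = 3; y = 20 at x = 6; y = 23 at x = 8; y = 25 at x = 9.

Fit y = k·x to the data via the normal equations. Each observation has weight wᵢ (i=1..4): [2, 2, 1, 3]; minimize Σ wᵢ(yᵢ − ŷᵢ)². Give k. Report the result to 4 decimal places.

k = 2.9043

From the data, Σwᵢ·x·x = 397.
Moment sums: Σwᵢ·x·y = 1153.
So MᵀWM·[k]ᵀ = MᵀWy: [[397]]·[k]ᵀ = [1153]ᵀ.
k = 1153/397 = 2.90428.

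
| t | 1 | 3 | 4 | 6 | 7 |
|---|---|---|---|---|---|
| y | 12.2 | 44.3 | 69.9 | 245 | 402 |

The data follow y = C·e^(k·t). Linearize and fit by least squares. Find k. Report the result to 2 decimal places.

k = 0.58

Let Y = ln y. Fitting Y = k·t + ln C by least squares:
Over the data: Σt = 21.0000, Σ(t)² = 111.0000, Σln y = 22.0372, Σt·ln y = 105.8454.
Normal system: [[111.0000, 21.0000]; [21.0000, 5]]·[k, ln C]ᵀ = [105.8454, 22.0372]ᵀ.
Δ = 111.0000·5 − (21.0000)² = 114.0000; k = (105.8454·5 − 21.0000·22.0372)/114.0000 = 0.58286, ln C = (111.0000·22.0372 − 21.0000·105.8454)/114.0000 = 1.95944.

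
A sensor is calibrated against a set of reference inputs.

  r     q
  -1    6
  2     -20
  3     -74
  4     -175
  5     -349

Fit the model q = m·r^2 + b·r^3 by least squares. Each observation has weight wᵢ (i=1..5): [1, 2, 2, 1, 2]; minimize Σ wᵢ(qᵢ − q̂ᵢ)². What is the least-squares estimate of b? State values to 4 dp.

b = -2.9405

With design matrix X, XᵀWX = [[1701, 7823]; [7823, 36933]] and XᵀWq = [-21736, -102772]ᵀ.
Eliminating b: 36933·(row 1) − 7823·(row 2) gives 1623704·m = 36933·(-21736) − 7823·(-102772) = 1209668, so m = 302417/405926.
Then b = ((-102772) − 7823·(302417/405926))/36933 = -1193611/405926.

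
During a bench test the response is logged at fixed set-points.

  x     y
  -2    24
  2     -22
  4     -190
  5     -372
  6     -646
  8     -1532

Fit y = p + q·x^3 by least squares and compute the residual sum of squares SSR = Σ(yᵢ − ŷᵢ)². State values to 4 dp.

Entries of MᵀM: Σ1 = 6, Σx^3 = 917, Σx^3·x^3 = 328649.
For Mᵀy: Σy = -2738, Σx^3·y = -982948.
det = 6·328649 − 917² = 1131005.
p = ((-2738)·328649 − 917·(-982948))/1131005 = 1522354/1131005; q = (6·(-982948) − 917·(-2738))/1131005 = -3386942/1131005.
Residuals: -294754/226201, 691072/1131005, 350984/1131005, 1111536/1131005, -572112/1131005, -21542/226201; SSR = 3843656/1131005.

SSR = 3.3984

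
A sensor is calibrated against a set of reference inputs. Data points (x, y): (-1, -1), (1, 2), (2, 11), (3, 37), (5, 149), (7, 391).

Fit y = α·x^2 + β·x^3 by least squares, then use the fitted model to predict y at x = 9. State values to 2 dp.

ŷ = 808.47

From the data, Σx^2·x^2 = 3125, Σx^2·x^3 = 20207, Σx^3·x^3 = 134069.
Right-hand side: Σx^2·y = 23262, Σx^3·y = 153828.
MᵀM·[α, β]ᵀ = Mᵀy becomes [[3125, 20207]; [20207, 134069]]·[α, β]ᵀ = [23262, 153828]ᵀ.
Eliminating β: 134069·(row 1) − 20207·(row 2) gives 10642776·α = 134069·23262 − 20207·153828 = 10310682, so α = 1718447/1773796.
Then β = (153828 − 20207·(1718447/1773796))/134069 = 1776211/1773796.
At x = 9: ŷ = (1718447/1773796)·(81) + (1776211/1773796)·(729) = 717026013/886898.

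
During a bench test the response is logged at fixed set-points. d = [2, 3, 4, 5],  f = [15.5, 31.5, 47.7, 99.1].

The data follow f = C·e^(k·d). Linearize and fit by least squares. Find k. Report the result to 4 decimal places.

k = 0.5981

Linearized form: ln f = k·d + ln C. From the 4 transformed points,
XᵀX = [[54.0000, 14.0000]; [14.0000, 4]], rhs = [54.2720, 14.6519]ᵀ  (here Σd = 14.0000, Σ(d)² = 54.0000, Σln f = 14.6519, Σd·ln f = 54.2720).
Slope k = (n·Σd·ln f − Σd·Σln f)/(n·Σ(d)² − (Σd)²) = (4·54.2720 − 14.0000·14.6519)/20.0000 = 0.59808; ln C = (Σln f − k·Σd)/n = 1.56969.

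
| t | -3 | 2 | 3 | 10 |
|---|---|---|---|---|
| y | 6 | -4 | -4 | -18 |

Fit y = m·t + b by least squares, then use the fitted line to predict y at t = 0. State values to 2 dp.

Sums needed: Σt·t = 122, Σt = 12, Σ1 = 4.
And Σt·y = -218, Σy = -20.
So AᵀA·[m, b]ᵀ = Aᵀy: [[122, 12]; [12, 4]]·[m, b]ᵀ = [-218, -20]ᵀ.
Eliminating b: 4·(row 1) − 12·(row 2) gives 344·m = 4·(-218) − 12·(-20) = -632, so m = -79/43.
Then b = ((-20) − 12·(-79/43))/4 = 22/43.
At t = 0: ŷ = (-79/43)·(0) + (22/43)·(1) = 22/43.

ŷ = 0.51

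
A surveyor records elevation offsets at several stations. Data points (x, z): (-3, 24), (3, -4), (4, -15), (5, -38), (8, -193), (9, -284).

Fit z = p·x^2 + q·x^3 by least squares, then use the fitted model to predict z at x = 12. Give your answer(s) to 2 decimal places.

ẑ = -725.40

Normal-equation sums: Σx^2·x^2 = 11700, Σx^2·x^3 = 95966, Σx^3·x^3 = 814764.
Right-hand side: Σx^2·z = -36366, Σx^3·z = -312318.
So MᵀM·[p, q]ᵀ = Mᵀz: [[11700, 95966]; [95966, 814764]]·[p, q]ᵀ = [-36366, -312318]ᵀ.
Δ = 11700·814764 − 95966² = 323265644.
p = ((-36366)·814764 − 95966·(-312318))/323265644 = 85550391/80816411; q = (11700·(-312318) − 95966·(-36366))/323265644 = -3158097/6216647.
At x = 12: ẑ = (85550391/80816411)·(144) + (-3158097/6216647)·(1728) = -58624234704/80816411.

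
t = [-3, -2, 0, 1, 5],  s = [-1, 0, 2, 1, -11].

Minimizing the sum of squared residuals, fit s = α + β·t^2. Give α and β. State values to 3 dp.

Setting ∂/∂α … = 0 gives: 5·α + 39·β = -9;  39·α + 723·β = -283.
Eliminating β: 723·(row 1) − 39·(row 2) gives 2094·α = 723·(-9) − 39·(-283) = 4530, so α = 755/349.
Then β = ((-283) − 39·(755/349))/723 = -532/1047.

α = 2.163, β = -0.508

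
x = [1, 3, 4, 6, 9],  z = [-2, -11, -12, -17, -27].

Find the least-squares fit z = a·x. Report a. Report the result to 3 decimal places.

Entries of MᵀM: Σx·x = 143.
Right-hand side: Σx·z = -428.
Hence a = -428 / 143 ≈ -2.99301.

a = -2.993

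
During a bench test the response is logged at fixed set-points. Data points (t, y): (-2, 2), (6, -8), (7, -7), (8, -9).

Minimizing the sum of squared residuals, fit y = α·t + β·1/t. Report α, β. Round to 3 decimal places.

α = -1.139, β = 0.308

Setting ∂/∂α … = 0 gives: 153·α + 4·β = -173;  4·α + (8857/28224)·β = -107/24.
det = 153·(8857/28224) − 4² = 100393/3136.
α = ((-173)·(8857/28224) − 4·(-107/24))/(100393/3136) = -1028933/903537; β = (153·(-107/24) − 4·(-173))/(100393/3136) = 30968/100393.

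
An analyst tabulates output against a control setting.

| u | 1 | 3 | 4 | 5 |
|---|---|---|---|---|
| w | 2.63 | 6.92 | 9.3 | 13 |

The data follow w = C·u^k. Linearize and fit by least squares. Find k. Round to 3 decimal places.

k = 0.960

With ln wᵢ as the transformed response and ln uᵢ as the regressor:
Σln u = 4.0943, Σ(ln u)² = 5.7191, Σln w = 7.6964, Σln u·ln w = 9.3448.
Normal system: [[5.7191, 4.0943]; [4.0943, 4]]·[k, ln C]ᵀ = [9.3448, 7.6964]ᵀ.
Slope k = (n·Σln u·ln w − Σln u·Σln w)/(n·Σ(ln u)² − (Σln u)²) = (4·9.3448 − 4.0943·7.6964)/6.1125 = 0.95990; ln C = (Σln w − k·Σln u)/n = 0.94155.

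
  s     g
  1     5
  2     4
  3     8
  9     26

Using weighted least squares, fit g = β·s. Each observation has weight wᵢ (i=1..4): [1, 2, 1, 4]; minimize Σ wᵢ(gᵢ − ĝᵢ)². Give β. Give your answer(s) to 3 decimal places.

β = 2.868

With design matrix M, MᵀWM = [[342]] and MᵀWg = [981]ᵀ.
β = 981/342 = 2.86842.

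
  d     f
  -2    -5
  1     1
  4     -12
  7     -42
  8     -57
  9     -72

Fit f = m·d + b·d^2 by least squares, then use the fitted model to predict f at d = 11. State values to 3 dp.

f̂ = -110.015

Entries of MᵀM: Σd·d = 215, Σd·d^2 = 1641, Σd^2·d^2 = 13331.
And Σd·f = -1435, Σd^2·f = -11749.
MᵀM·[m, b]ᵀ = Mᵀf becomes [[215, 1641]; [1641, 13331]]·[m, b]ᵀ = [-1435, -11749]ᵀ.
Determinant 215·13331 − 1641² = 173284.
m = ((-1435)·13331 − 1641·(-11749))/173284 = 37531/43321; b = (215·(-11749) − 1641·(-1435))/173284 = -42800/43321.
At d = 11: f̂ = (37531/43321)·(11) + (-42800/43321)·(121) = -4765959/43321.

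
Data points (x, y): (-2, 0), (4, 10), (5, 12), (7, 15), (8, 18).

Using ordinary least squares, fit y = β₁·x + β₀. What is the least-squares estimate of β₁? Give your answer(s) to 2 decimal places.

β₁ = 1.75

The normal system MᵀM·[β₁, β₀]ᵀ = Mᵀy is [[158, 22]; [22, 5]]·[β₁, β₀]ᵀ = [349, 55]ᵀ.
Determinant 158·5 − 22² = 306.
β₁ = (349·5 − 22·55)/306 = 535/306; β₀ = (158·55 − 22·349)/306 = 506/153.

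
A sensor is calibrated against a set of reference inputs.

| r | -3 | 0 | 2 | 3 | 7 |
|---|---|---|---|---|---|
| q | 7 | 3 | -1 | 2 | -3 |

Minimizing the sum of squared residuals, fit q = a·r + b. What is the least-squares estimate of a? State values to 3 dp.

Compute the Gram sums: Σr·r = 71, Σr = 9, Σ1 = 5.
For Xᵀq: Σr·q = -38, Σq = 8.
Normal equations: [[71, 9]; [9, 5]]·[a, b]ᵀ = [-38, 8]ᵀ.
Δ = 71·5 − 9² = 274.
a = ((-38)·5 − 9·8)/274 = -131/137; b = (71·8 − 9·(-38))/274 = 455/137.

a = -0.956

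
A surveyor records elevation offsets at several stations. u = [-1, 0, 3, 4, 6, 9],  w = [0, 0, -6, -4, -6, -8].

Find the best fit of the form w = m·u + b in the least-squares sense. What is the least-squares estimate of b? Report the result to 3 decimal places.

b = -1.079

MᵀM·[m, b]ᵀ = Mᵀw reads: 143·m + 21·b = -142;  21·m + 6·b = -24.
(Σu·u = 143, Σu = 21, Σ1 = 6, Σu·w = -142, Σw = -24.)
Eliminating b: 6·(row 1) − 21·(row 2) gives 417·m = 6·(-142) − 21·(-24) = -348, so m = -116/139.
Then b = ((-24) − 21·(-116/139))/6 = -150/139.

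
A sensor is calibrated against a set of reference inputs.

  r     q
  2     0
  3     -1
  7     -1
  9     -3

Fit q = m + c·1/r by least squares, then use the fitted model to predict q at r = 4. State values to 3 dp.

Forming AᵀA = [[4, 137/126]; [137/126, 6253/15876]] and Aᵀq = [-5, -17/21]ᵀ gives AᵀA·[m, c]ᵀ = Aᵀq.
Determinant 4·(6253/15876) − (137/126)² = 2081/5292.
m = ((-5)·(6253/15876) − (137/126)·(-17/21))/(2081/5292) = -17291/6243; c = (4·(-17/21) − (137/126)·(-5))/(2081/5292) = 11634/2081.
At r = 4: q̂ = (-17291/6243)·(1) + (11634/2081)·(1/4) = -17131/12486.

q̂ = -1.372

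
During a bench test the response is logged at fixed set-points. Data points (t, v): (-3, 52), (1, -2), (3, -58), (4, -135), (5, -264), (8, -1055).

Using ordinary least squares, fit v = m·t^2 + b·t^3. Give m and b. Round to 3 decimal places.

m = -0.420, b = -2.009

Compute the Gram sums: Σt^2·t^2 = 5140, Σt^2·t^3 = 36918, Σt^3·t^3 = 283324.
For Aᵀv: Σt^2·v = -76336, Σt^3·v = -584772.
Δ = 5140·283324 − 36918² = 93346636.
m = ((-76336)·283324 − 36918·(-584772))/93346636 = -9802042/23336659; b = (5140·(-584772) − 36918·(-76336))/93346636 = -46888908/23336659.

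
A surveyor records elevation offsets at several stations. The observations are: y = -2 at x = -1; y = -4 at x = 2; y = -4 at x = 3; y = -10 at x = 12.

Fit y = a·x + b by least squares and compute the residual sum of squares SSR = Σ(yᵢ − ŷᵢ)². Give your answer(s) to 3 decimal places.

SSR = 0.213

The normal equations are: 158·a + 16·b = -138;  16·a + 4·b = -20.
Eliminating b: 4·(row 1) − 16·(row 2) gives 376·a = 4·(-138) − 16·(-20) = -232, so a = -29/47.
Then b = ((-20) − 16·(-29/47))/4 = -119/47.
Residuals: -4/47, -11/47, 18/47, -3/47; SSR = 10/47.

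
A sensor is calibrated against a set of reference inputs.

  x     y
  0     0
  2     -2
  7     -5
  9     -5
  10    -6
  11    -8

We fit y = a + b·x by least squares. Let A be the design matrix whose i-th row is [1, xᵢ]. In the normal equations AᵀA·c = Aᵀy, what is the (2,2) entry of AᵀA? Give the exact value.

355

Row 2 ↔ basis x, column 2 ↔ basis x, so (AᵀA)_{2,2} = Σᵢ (x)·(x) = (0)·(0) + (2)·(2) + (7)·(7) + (9)·(9) + (10)·(10) + (11)·(11) = 355.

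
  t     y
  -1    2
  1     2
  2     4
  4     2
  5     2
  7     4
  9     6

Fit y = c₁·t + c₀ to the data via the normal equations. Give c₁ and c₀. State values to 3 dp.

c₁ = 0.318, c₀ = 1.918

From the data, Σt·t = 177, Σt = 27, Σ1 = 7.
For Aᵀy: Σt·y = 108, Σy = 22.
Normal equations: [[177, 27]; [27, 7]]·[c₁, c₀]ᵀ = [108, 22]ᵀ.
Δ = 177·7 − 27² = 510.
c₁ = (108·7 − 27·22)/510 = 27/85; c₀ = (177·22 − 27·108)/510 = 163/85.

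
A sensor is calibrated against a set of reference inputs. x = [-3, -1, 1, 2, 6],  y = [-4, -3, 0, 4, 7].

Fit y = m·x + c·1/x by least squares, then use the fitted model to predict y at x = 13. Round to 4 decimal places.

ŷ = 15.8575

The normal system AᵀA·[m, c]ᵀ = Aᵀy is [[51, 5]; [5, 43/18]]·[m, c]ᵀ = [65, 15/2]ᵀ.
Eliminating c: (43/18)·(row 1) − 5·(row 2) gives (581/6)·m = (43/18)·65 − 5·(15/2) = 1060/9, so m = 2120/1743.
Then c = ((15/2) − 5·(2120/1743))/(43/18) = 345/581.
At x = 13: ŷ = (2120/1743)·(13) + (345/581)·(1/13) = 359315/22659.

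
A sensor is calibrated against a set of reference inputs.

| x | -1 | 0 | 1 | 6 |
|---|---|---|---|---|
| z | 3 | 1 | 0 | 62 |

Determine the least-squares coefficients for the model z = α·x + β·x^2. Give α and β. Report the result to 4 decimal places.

α = -1.4235, β = 1.9588

Sums needed: Σx·x = 38, Σx·x^2 = 216, Σx^2·x^2 = 1298.
Moment sums: Σx·z = 369, Σx^2·z = 2235.
Normal equations: [[38, 216]; [216, 1298]]·[α, β]ᵀ = [369, 2235]ᵀ.
det = 38·1298 − 216² = 2668.
α = (369·1298 − 216·2235)/2668 = -1899/1334; β = (38·2235 − 216·369)/2668 = 2613/1334.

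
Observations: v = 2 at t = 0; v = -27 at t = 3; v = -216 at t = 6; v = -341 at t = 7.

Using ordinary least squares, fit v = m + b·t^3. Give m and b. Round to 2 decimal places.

Compute the Gram sums: Σ1 = 4, Σt^3 = 586, Σt^3·t^3 = 165034.
Right-hand side: Σv = -582, Σt^3·v = -164348.
Normal equations: [[4, 586]; [586, 165034]]·[m, b]ᵀ = [-582, -164348]ᵀ.
Δ = 4·165034 − 586² = 316740.
m = ((-582)·165034 − 586·(-164348))/316740 = 12907/15837; b = (4·(-164348) − 586·(-582))/316740 = -15817/15837.

m = 0.81, b = -1.00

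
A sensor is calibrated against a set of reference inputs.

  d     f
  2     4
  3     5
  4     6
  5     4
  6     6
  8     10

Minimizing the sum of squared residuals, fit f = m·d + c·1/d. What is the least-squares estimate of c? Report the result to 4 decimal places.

With design matrix X, XᵀX = [[154, 6]; [6, 7301/14400]] and Xᵀf = [183, 493/60]ᵀ.
det = 154·(7301/14400) − 6² = 302977/7200.
m = (183·(7301/14400) − 6·(493/60))/(302977/7200) = 626163/605954; c = (154·(493/60) − 6·183)/(302977/7200) = 1205040/302977.

c = 3.9773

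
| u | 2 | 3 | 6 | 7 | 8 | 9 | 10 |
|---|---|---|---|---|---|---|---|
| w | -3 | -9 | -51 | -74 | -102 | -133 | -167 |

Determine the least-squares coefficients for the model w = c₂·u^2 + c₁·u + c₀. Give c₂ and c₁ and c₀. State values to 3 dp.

With design matrix X, XᵀX = [[24451, 2835, 343]; [2835, 343, 45]; [343, 45, 7]] and Xᵀw = [-39556, -4540, -539]ᵀ.
Solving the 3×3 system (Gaussian elimination) gives c₂ = -100885/47922, c₁ = 1525/326, c₀ = -13411/3423.

c₂ = -2.105, c₁ = 4.678, c₀ = -3.918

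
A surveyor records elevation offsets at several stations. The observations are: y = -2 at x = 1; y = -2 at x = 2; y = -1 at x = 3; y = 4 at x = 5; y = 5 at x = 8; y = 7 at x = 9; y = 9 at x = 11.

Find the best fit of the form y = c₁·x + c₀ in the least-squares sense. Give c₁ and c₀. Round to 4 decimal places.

From the data, Σx·x = 305, Σx = 39, Σ1 = 7.
And Σx·y = 213, Σy = 20.
AᵀA·[c₁, c₀]ᵀ = Aᵀy becomes [[305, 39]; [39, 7]]·[c₁, c₀]ᵀ = [213, 20]ᵀ.
Determinant 305·7 − 39² = 614.
c₁ = (213·7 − 39·20)/614 = 711/614; c₀ = (305·20 − 39·213)/614 = -2207/614.

c₁ = 1.1580, c₀ = -3.5945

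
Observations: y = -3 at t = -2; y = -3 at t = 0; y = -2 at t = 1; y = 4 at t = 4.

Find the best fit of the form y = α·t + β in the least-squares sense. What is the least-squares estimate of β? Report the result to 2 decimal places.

β = -1.92

Forming XᵀX = [[21, 3]; [3, 4]] and Xᵀy = [20, -4]ᵀ gives XᵀX·[α, β]ᵀ = Xᵀy.
Determinant 21·4 − 3² = 75.
α = (20·4 − 3·(-4))/75 = 92/75; β = (21·(-4) − 3·20)/75 = -48/25.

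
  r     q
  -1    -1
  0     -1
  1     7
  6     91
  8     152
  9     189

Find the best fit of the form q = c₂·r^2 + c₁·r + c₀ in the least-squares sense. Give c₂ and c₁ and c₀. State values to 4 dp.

Forming AᵀA = [[11955, 1457, 183]; [1457, 183, 23]; [183, 23, 6]] and Aᵀq = [28319, 3471, 437]ᵀ gives AᵀA·[c₂, c₁, c₀]ᵀ = Aᵀq.
Solving the 3×3 system (Gaussian elimination) gives c₂ = 64847/33640, c₁ = 120421/33640, c₀ = 5333/16820.

c₂ = 1.9277, c₁ = 3.5797, c₀ = 0.3171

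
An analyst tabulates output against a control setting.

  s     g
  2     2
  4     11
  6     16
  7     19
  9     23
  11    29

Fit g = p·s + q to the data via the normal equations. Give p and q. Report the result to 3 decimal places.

Compute the Gram sums: Σs·s = 307, Σs = 39, Σ1 = 6.
For Aᵀg: Σs·g = 803, Σg = 100.
So AᵀA·[p, q]ᵀ = Aᵀg: [[307, 39]; [39, 6]]·[p, q]ᵀ = [803, 100]ᵀ.
Eliminating q: 6·(row 1) − 39·(row 2) gives 321·p = 6·803 − 39·100 = 918, so p = 306/107.
Then q = (100 − 39·(306/107))/6 = -617/321.

p = 2.860, q = -1.922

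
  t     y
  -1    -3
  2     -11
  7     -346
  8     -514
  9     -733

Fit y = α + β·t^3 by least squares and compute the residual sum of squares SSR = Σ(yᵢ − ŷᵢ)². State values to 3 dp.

Sums needed: Σ1 = 5, Σt^3 = 1591, Σt^3·t^3 = 911299.
Right-hand side: Σy = -1607, Σt^3·y = -916288.
Determinant 5·911299 − 1591² = 2025214.
α = ((-1607)·911299 − 1591·(-916288))/2025214 = -154495/47098; β = (5·(-916288) − 1591·(-1607))/2025214 = -2024703/2025214.
Residuals: -728530/1012607, 563555/2025214, 196185/1012607, 2331225/2025214, -915045/1012607; SSR = 5618375/2025214.

SSR = 2.774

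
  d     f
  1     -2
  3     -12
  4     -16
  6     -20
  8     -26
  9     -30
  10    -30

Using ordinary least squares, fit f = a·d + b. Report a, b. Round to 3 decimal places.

a = -3.043, b = -1.607

The normal system AᵀA·[a, b]ᵀ = Aᵀf is [[307, 41]; [41, 7]]·[a, b]ᵀ = [-1000, -136]ᵀ.
Determinant 307·7 − 41² = 468.
a = ((-1000)·7 − 41·(-136))/468 = -356/117; b = (307·(-136) − 41·(-1000))/468 = -188/117.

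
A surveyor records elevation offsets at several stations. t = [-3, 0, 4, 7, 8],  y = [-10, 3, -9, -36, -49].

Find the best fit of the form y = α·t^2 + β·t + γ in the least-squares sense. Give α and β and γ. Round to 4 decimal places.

α = -0.9456, β = 1.1416, γ = 2.2449

Normal-equation sums: Σt^2·t^2 = 6834, Σt^2·t = 892, Σt^2 = 138, Σt·t = 138, Σt = 16, Σ1 = 5.
And Σt^2·y = -5134, Σt·y = -650, Σy = -101.
AᵀA·[α, β, γ]ᵀ = Aᵀy becomes [[6834, 892, 138]; [892, 138, 16]; [138, 16, 5]]·[α, β, γ]ᵀ = [-5134, -650, -101]ᵀ.
Row-reducing yields α = -70596/74659, β = 85229/74659, γ = 167605/74659.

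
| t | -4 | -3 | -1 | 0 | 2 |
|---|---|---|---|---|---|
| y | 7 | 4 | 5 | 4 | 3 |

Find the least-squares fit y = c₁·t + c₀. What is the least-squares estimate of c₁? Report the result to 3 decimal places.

Forming AᵀA = [[30, -6]; [-6, 5]] and Aᵀy = [-39, 23]ᵀ gives AᵀA·[c₁, c₀]ᵀ = Aᵀy.
Determinant 30·5 − (-6)² = 114.
c₁ = ((-39)·5 − (-6)·23)/114 = -1/2; c₀ = (30·23 − (-6)·(-39))/114 = 4.

c₁ = -0.500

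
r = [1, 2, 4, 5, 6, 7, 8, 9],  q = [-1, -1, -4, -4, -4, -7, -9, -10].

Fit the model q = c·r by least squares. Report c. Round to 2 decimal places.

Compute the Gram sums: Σr·r = 276.
Moment sums: Σr·q = -274.
c = (-274)/276 = -0.992754.

c = -0.99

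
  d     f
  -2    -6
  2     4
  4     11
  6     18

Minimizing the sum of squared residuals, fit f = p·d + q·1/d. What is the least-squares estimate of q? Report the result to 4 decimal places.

The normal equations are: 60·p + 4·q = 172;  4·p + (85/144)·q = 43/4.
(Σd·d = 60, Σd·1/d = 4, Σ1/d·1/d = 85/144, Σd·f = 172, Σ1/d·f = 43/4.)
Determinant 60·(85/144) − 4² = 233/12.
p = (172·(85/144) − 4·(43/4))/(233/12) = 2107/699; q = (60·(43/4) − 4·172)/(233/12) = -516/233.

q = -2.2146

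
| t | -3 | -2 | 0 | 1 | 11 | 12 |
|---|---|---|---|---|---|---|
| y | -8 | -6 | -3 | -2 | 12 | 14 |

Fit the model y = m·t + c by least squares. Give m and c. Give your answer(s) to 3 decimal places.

Setting ∂/∂m … = 0 gives: 279·m + 19·c = 334;  19·m + 6·c = 7.
(Σt·t = 279, Σt = 19, Σ1 = 6, Σt·y = 334, Σy = 7.)
Eliminating c: 6·(row 1) − 19·(row 2) gives 1313·m = 6·334 − 19·7 = 1871, so m = 1871/1313.
Then c = (7 − 19·(1871/1313))/6 = -4393/1313.

m = 1.425, c = -3.346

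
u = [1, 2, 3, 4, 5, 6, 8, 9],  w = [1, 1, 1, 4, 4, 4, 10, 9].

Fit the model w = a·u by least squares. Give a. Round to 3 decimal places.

Setting ∂/∂a … = 0 gives: 236·a = 227.
(Σu·u = 236, Σu·w = 227.)
a = 227/236 = 0.961864.

a = 0.962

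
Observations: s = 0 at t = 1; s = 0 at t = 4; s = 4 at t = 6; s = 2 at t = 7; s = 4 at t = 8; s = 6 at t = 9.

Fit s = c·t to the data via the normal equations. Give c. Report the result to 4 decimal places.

Normal-equation sums: Σt·t = 247.
And Σt·s = 124.
AᵀA·[c]ᵀ = Aᵀs becomes [[247]]·[c]ᵀ = [124]ᵀ.
c = 124/247 = 0.502024.

c = 0.5020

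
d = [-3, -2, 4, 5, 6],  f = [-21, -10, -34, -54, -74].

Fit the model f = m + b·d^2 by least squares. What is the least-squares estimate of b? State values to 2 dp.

Compute the Gram sums: Σ1 = 5, Σd^2 = 90, Σd^2·d^2 = 2274.
For Xᵀf: Σf = -193, Σd^2·f = -4787.
Determinant 5·2274 − 90² = 3270.
m = ((-193)·2274 − 90·(-4787))/3270 = -1342/545; b = (5·(-4787) − 90·(-193))/3270 = -1313/654.

b = -2.01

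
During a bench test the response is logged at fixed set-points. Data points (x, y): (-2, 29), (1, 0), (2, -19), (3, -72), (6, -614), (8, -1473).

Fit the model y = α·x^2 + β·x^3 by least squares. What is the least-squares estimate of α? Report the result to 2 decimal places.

α = 0.99

The normal equations are: 5506·α + 40788·β = -116984;  40788·α + 309658·β = -889128.
(Σx^2·x^2 = 5506, Σx^2·x^3 = 40788, Σx^3·x^3 = 309658, Σx^2·y = -116984, Σx^3·y = -889128.)
det = 5506·309658 − 40788² = 41316004.
α = ((-116984)·309658 − 40788·(-889128))/41316004 = 10180348/10329001; β = (5506·(-889128) − 40788·(-116984))/41316004 = -30998844/10329001.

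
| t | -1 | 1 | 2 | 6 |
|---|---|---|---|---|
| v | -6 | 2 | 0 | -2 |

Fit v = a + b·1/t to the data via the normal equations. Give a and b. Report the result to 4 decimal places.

a = -2.1667, b = 4.0000

Normal-equation sums: Σ1 = 4, Σ1/t = 2/3, Σ1/t·1/t = 41/18.
For Xᵀv: Σv = -6, Σ1/t·v = 23/3.
XᵀX·[a, b]ᵀ = Xᵀv becomes [[4, 2/3]; [2/3, 41/18]]·[a, b]ᵀ = [-6, 23/3]ᵀ.
Δ = 4·(41/18) − (2/3)² = 26/3.
a = ((-6)·(41/18) − (2/3)·(23/3))/(26/3) = -13/6; b = (4·(23/3) − (2/3)·(-6))/(26/3) = 4.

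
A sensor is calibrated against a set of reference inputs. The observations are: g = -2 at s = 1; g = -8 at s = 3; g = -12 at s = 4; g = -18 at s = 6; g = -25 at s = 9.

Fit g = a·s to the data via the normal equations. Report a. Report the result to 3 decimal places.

With design matrix X, XᵀX = [[143]] and Xᵀg = [-407]ᵀ.
Hence a = -407 / 143 ≈ -2.84615.

a = -2.846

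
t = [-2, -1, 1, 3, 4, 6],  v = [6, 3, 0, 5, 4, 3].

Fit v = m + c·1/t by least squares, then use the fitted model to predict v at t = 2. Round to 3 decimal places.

v̂ = 2.804

Sums needed: Σ1 = 6, Σ1/t = 1/4, Σ1/t·1/t = 353/144.
And Σv = 21, Σ1/t·v = -17/6.
So XᵀX·[m, c]ᵀ = Xᵀv: [[6, 1/4]; [1/4, 353/144]]·[m, c]ᵀ = [21, -17/6]ᵀ.
Eliminating c: (353/144)·(row 1) − (1/4)·(row 2) gives (703/48)·m = (353/144)·21 − (1/4)·(-17/6) = 835/16, so m = 2505/703.
Then c = ((-17/6) − (1/4)·(2505/703))/(353/144) = -1068/703.
At t = 2: v̂ = (2505/703)·(1) + (-1068/703)·(1/2) = 1971/703.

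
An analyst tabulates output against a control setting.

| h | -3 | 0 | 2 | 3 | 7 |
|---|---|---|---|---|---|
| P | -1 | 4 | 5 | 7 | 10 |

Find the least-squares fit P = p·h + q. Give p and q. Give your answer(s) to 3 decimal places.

The normal equations are: 71·p + 9·q = 104;  9·p + 5·q = 25.
(Σh·h = 71, Σh = 9, Σ1 = 5, Σh·P = 104, ΣP = 25.)
Eliminating q: 5·(row 1) − 9·(row 2) gives 274·p = 5·104 − 9·25 = 295, so p = 295/274.
Then q = (25 − 9·(295/274))/5 = 839/274.

p = 1.077, q = 3.062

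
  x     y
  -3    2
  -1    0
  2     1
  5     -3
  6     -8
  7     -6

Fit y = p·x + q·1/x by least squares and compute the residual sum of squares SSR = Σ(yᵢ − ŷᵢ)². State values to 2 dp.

Compute the Gram sums: Σx·x = 124, Σx·1/x = 6, Σ1/x·1/x = 31957/22050.
For Mᵀy: Σx·y = -109, Σ1/x·y = -207/70.
MᵀM·[p, q]ᵀ = Mᵀy becomes [[124, 6]; [6, 31957/22050]]·[p, q]ᵀ = [-109, -207/70]ᵀ.
det = 124·(31957/22050) − 6² = 1584434/11025.
p = ((-109)·(31957/22050) − 6·(-207/70))/(1584434/11025) = -3092083/3168868; q = (124·(-207/70) − 6·(-109))/(1584434/11025) = 1583820/792217.
Residuals: -826753/3168868, 3243197/3168868, 3092697/1584434, 4686755/3168868, -3927163/1584434, 101549/186404; SSR = 42948233/3168868.

SSR = 13.55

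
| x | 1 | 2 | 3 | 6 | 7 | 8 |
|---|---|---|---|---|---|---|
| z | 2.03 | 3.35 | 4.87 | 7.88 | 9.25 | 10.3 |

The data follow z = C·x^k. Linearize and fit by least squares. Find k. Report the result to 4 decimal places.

Let Y = ln z. Fitting Y = k·ln x + ln C by least squares:
Σln x = 7.6089, Σ(ln x)² = 13.0084, Σln z = 10.1212, Σln x·ln z = 15.4544.
Equations: 13.0084·k + 7.6089·ln C = 15.4544;  7.6089·k + 6·ln C = 10.1212.
Slope k = (n·Σln x·ln z − Σln x·Σln z)/(n·Σ(ln x)² − (Σln x)²) = (6·15.4544 − 7.6089·10.1212)/20.1558 = 0.77972; ln C = (Σln z − k·Σln x)/n = 0.69806.

k = 0.7797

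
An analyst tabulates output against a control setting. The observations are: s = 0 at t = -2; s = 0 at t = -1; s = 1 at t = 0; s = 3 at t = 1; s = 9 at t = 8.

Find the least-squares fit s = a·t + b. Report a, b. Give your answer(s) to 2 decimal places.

a = 0.95, b = 1.46

The normal equations are: 70·a + 6·b = 75;  6·a + 5·b = 13.
(Σt·t = 70, Σt = 6, Σ1 = 5, Σt·s = 75, Σs = 13.)
Δ = 70·5 − 6² = 314.
a = (75·5 − 6·13)/314 = 297/314; b = (70·13 − 6·75)/314 = 230/157.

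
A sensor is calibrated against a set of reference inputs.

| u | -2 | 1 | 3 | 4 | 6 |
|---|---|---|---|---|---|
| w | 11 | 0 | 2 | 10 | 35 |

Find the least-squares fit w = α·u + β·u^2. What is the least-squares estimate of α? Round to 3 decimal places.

α = -3.095

The normal equations are: 66·α + 300·β = 234;  300·α + 1650·β = 1482.
(Σu·u = 66, Σu·u^2 = 300, Σu^2·u^2 = 1650, Σu·w = 234, Σu^2·w = 1482.)
Eliminating β: 1650·(row 1) − 300·(row 2) gives 18900·α = 1650·234 − 300·1482 = -58500, so α = -65/21.
Then β = (1482 − 300·(-65/21))/1650 = 767/525.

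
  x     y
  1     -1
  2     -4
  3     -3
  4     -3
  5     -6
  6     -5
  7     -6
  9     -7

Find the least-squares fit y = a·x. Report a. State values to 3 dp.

a = -0.882

Sums needed: Σx·x = 221.
And Σx·y = -195.
AᵀA·[a]ᵀ = Aᵀy becomes [[221]]·[a]ᵀ = [-195]ᵀ.
Hence a = -195 / 221 ≈ -0.882353.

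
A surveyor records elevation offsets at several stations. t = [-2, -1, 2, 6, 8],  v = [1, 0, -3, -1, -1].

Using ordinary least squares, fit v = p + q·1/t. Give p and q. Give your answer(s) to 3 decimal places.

p = -1.081, q = -1.981

The normal equations are: 5·p + (-17/24)·q = -4;  (-17/24)·p + (889/576)·q = -55/24.
det = 5·(889/576) − (-17/24)² = 1039/144.
p = ((-4)·(889/576) − (-17/24)·(-55/24))/(1039/144) = -4491/4156; q = (5·(-55/24) − (-17/24)·(-4))/(1039/144) = -2058/1039.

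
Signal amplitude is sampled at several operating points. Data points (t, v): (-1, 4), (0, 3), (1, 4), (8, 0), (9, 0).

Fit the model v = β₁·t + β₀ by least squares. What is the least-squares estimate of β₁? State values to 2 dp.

β₁ = -0.42

Normal-equation sums: Σt·t = 147, Σt = 17, Σ1 = 5.
Right-hand side: Σt·v = 0, Σv = 11.
Determinant 147·5 − 17² = 446.
β₁ = (0·5 − 17·11)/446 = -187/446; β₀ = (147·11 − 17·0)/446 = 1617/446.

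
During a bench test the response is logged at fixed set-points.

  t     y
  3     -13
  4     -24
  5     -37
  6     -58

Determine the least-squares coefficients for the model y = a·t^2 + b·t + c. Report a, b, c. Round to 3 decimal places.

From the data, Σt^2·t^2 = 2258, Σt^2·t = 432, Σt^2 = 86, Σt·t = 86, Σt = 18, Σ1 = 4.
Right-hand side: Σt^2·y = -3514, Σt·y = -668, Σy = -132.
Inverting the 3×3 Gram matrix, [a, b, c]ᵀ = [-5/2, 77/10, -139/10]ᵀ.

a = -2.500, b = 7.700, c = -13.900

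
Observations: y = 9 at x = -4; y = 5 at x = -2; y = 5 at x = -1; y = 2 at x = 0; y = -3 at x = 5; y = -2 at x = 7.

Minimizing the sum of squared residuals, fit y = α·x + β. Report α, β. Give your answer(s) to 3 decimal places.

α = -1.028, β = 3.523

AᵀA·[α, β]ᵀ = Aᵀy reads: 95·α + 5·β = -80;  5·α + 6·β = 16.
(Σx·x = 95, Σx = 5, Σ1 = 6, Σx·y = -80, Σy = 16.)
det = 95·6 − 5² = 545.
α = ((-80)·6 − 5·16)/545 = -112/109; β = (95·16 − 5·(-80))/545 = 384/109.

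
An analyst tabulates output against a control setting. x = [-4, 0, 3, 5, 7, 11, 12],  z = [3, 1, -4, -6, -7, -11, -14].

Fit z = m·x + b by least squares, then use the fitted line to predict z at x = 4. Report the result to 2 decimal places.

ẑ = -4.53

Forming MᵀM = [[364, 34]; [34, 7]] and Mᵀz = [-392, -38]ᵀ gives MᵀM·[m, b]ᵀ = Mᵀz.
det = 364·7 − 34² = 1392.
m = ((-392)·7 − 34·(-38))/1392 = -121/116; b = (364·(-38) − 34·(-392))/1392 = -21/58.
At x = 4: ẑ = (-121/116)·(4) + (-21/58)·(1) = -263/58.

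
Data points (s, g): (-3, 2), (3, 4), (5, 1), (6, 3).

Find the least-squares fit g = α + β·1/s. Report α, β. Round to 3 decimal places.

XᵀX·[α, β]ᵀ = Xᵀg reads: 4·α + (11/30)·β = 10;  (11/30)·α + (29/100)·β = 41/30.
(Σ1 = 4, Σ1/s = 11/30, Σ1/s·1/s = 29/100, Σg = 10, Σ1/s·g = 41/30.)
det = 4·(29/100) − (11/30)² = 923/900.
α = (10·(29/100) − (11/30)·(41/30))/(923/900) = 2159/923; β = (4·(41/30) − (11/30)·10)/(923/900) = 1620/923.

α = 2.339, β = 1.755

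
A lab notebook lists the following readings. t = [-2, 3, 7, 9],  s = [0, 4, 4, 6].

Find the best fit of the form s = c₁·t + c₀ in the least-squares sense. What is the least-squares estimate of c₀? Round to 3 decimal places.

c₀ = 1.428

The normal equations are: 143·c₁ + 17·c₀ = 94;  17·c₁ + 4·c₀ = 14.
(Σt·t = 143, Σt = 17, Σ1 = 4, Σt·s = 94, Σs = 14.)
Determinant 143·4 − 17² = 283.
c₁ = (94·4 − 17·14)/283 = 138/283; c₀ = (143·14 − 17·94)/283 = 404/283.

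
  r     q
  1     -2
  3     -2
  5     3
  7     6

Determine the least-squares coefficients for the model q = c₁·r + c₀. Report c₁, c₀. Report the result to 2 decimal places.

Forming XᵀX = [[84, 16]; [16, 4]] and Xᵀq = [49, 5]ᵀ gives XᵀX·[c₁, c₀]ᵀ = Xᵀq.
Eliminating c₀: 4·(row 1) − 16·(row 2) gives 80·c₁ = 4·49 − 16·5 = 116, so c₁ = 29/20.
Then c₀ = (5 − 16·(29/20))/4 = -91/20.

c₁ = 1.45, c₀ = -4.55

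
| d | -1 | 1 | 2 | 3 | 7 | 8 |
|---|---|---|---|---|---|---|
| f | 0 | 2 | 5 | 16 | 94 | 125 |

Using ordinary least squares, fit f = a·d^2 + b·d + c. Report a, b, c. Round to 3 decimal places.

Entries of AᵀA: Σd^2·d^2 = 6596, Σd^2·d = 890, Σd^2 = 128, Σd·d = 128, Σd = 20, Σ1 = 6.
And Σd^2·f = 12772, Σd·f = 1718, Σf = 242.
So AᵀA·[a, b, c]ᵀ = Aᵀf: [[6596, 890, 128]; [890, 128, 20]; [128, 20, 6]]·[a, b, c]ᵀ = [12772, 1718, 242]ᵀ.
Row-reducing yields a = 3031/1527, b = -208/1527, c = -793/509.

a = 1.985, b = -0.136, c = -1.558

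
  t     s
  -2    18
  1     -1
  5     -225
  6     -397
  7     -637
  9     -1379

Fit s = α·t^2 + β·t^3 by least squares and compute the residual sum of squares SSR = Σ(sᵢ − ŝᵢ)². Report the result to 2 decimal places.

SSR = 5.09

From the data, Σt^2·t^2 = 10900, Σt^2·t^3 = 86726, Σt^3·t^3 = 711436.
For Mᵀs: Σt^2·s = -162758, Σt^3·s = -1337804.
So MᵀM·[α, β]ᵀ = Mᵀs: [[10900, 86726]; [86726, 711436]]·[α, β]ᵀ = [-162758, -1337804]ᵀ.
Eliminating β: 711436·(row 1) − 86726·(row 2) gives 233253324·α = 711436·(-162758) − 86726·(-1337804) = 230489216, so α = 57622304/58313331.
Then β = ((-1337804) − 86726·(57622304/58313331))/711436 = -116678323/58313331.
Residuals: -114275842/58313331, 742688/58313331, 7911100/19437777, -2475287/6479259, 51580046/58313331, -851578/2159753; SSR = 296814479/58313331.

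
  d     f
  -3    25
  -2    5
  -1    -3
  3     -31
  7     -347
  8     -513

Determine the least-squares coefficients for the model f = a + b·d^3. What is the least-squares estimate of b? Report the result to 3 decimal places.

The normal equations are: 6·a + 846·b = -864;  846·a + 381316·b = -383226.
Determinant 6·381316 − 846² = 1572180.
a = ((-864)·381316 − 846·(-383226))/1572180 = -437319/131015; b = (6·(-383226) − 846·(-864))/1572180 = -130701/131015.

b = -0.998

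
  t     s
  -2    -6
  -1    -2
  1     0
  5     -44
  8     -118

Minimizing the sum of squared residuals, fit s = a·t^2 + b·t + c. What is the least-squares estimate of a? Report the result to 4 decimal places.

From the data, Σt^2·t^2 = 4739, Σt^2·t = 629, Σt^2 = 95, Σt·t = 95, Σt = 11, Σ1 = 5.
Right-hand side: Σt^2·s = -8678, Σt·s = -1150, Σs = -170.
Inverting the 3×3 Gram matrix, [a, b, c]ᵀ = [-24916/13053, 1580/4351, 19174/13053]ᵀ.

a = -1.9088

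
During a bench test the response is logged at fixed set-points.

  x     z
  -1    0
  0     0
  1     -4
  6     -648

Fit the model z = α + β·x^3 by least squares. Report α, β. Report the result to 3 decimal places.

α = -1.336, β = -2.994

Entries of MᵀM: Σ1 = 4, Σx^3 = 216, Σx^3·x^3 = 46658.
For Mᵀz: Σz = -652, Σx^3·z = -139972.
So MᵀM·[α, β]ᵀ = Mᵀz: [[4, 216]; [216, 46658]]·[α, β]ᵀ = [-652, -139972]ᵀ.
det = 4·46658 − 216² = 139976.
α = ((-652)·46658 − 216·(-139972))/139976 = -23383/17497; β = (4·(-139972) − 216·(-652))/139976 = -52382/17497.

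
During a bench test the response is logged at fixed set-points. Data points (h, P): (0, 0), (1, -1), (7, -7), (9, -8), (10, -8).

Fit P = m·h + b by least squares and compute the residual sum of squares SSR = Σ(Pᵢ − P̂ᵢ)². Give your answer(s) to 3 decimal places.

Sums needed: Σh·h = 231, Σh = 27, Σ1 = 5.
For XᵀP: Σh·P = -202, ΣP = -24.
Normal equations: [[231, 27]; [27, 5]]·[m, b]ᵀ = [-202, -24]ᵀ.
Eliminating b: 5·(row 1) − 27·(row 2) gives 426·m = 5·(-202) − 27·(-24) = -362, so m = -181/213.
Then b = ((-24) − 27·(-181/213))/5 = -15/71.
Residuals: 15/71, 13/213, -179/213, -10/71, 151/213; SSR = 272/213.

SSR = 1.277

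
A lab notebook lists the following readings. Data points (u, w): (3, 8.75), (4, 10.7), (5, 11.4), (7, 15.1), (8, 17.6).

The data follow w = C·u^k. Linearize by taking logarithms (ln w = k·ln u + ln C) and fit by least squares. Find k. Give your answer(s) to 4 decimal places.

With ln wᵢ as the transformed response and ln uᵢ as the regressor:
AᵀA = [[13.8297, 8.1197]; [8.1197, 5]], rhs = [20.8317, 12.5555]ᵀ  (here Σln u = 8.1197, Σ(ln u)² = 13.8297, Σln w = 12.5555, Σln u·ln w = 20.8317).
Solving (det = 3.2190): k = 0.68710, ln C = 1.39529.

k = 0.6871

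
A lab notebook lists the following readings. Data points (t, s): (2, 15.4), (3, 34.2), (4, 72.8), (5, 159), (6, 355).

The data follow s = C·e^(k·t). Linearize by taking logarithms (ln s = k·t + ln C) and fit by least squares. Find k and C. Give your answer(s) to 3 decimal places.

Let Y = ln s. Fitting Y = k·t + ln C by least squares:
Σt = 20.0000, Σ(t)² = 90.0000, Σln s = 21.4953, Σt·ln s = 93.7935.
Equations: 90.0000·k + 20.0000·ln C = 93.7935;  20.0000·k + 5·ln C = 21.4953.
Δ = 90.0000·5 − (20.0000)² = 50.0000; k = (93.7935·5 − 20.0000·21.4953)/50.0000 = 0.78122, ln C = (90.0000·21.4953 − 20.0000·93.7935)/50.0000 = 1.17419, so C = exp(1.17419) = 3.23554.

k = 0.781, C = 3.236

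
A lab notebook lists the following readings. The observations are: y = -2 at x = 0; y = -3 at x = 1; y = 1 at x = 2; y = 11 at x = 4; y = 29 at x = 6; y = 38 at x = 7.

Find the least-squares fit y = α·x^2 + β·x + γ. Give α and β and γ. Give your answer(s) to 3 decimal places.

Entries of MᵀM: Σx^2·x^2 = 3970, Σx^2·x = 632, Σx^2 = 106, Σx·x = 106, Σx = 20, Σ1 = 6.
For Mᵀy: Σx^2·y = 3083, Σx·y = 483, Σy = 74.
Normal equations: [[3970, 632, 106]; [632, 106, 20]; [106, 20, 6]]·[α, β, γ]ᵀ = [3083, 483, 74]ᵀ.
Solving the 3×3 system (Gaussian elimination) gives α = 5977/7260, β = 29/165, γ = -6769/2420.

α = 0.823, β = 0.176, γ = -2.797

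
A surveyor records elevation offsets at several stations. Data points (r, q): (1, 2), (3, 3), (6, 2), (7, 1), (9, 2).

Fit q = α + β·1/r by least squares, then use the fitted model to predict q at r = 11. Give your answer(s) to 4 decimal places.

q̂ = 1.9110

MᵀM·[α, β]ᵀ = Mᵀq reads: 5·α + (221/126)·β = 10;  (221/126)·α + (18601/15876)·β = 233/63.
(Σ1 = 5, Σ1/r = 221/126, Σ1/r·1/r = 18601/15876, Σq = 10, Σ1/r·q = 233/63.)
Eliminating β: (18601/15876)·(row 1) − (221/126)·(row 2) gives (11041/3969)·α = (18601/15876)·10 − (221/126)·(233/63) = 20756/3969, so α = 20756/11041.
Then β = ((233/63) − (221/126)·(20756/11041))/(18601/15876) = 3780/11041.
At r = 11: q̂ = (20756/11041)·(1) + (3780/11041)·(1/11) = 232096/121451.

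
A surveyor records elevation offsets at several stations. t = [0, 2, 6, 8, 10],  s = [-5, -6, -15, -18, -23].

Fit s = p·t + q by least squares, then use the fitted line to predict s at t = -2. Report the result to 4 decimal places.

ŝ = -0.0465

With design matrix M, MᵀM = [[204, 26]; [26, 5]] and Mᵀs = [-476, -67]ᵀ.
Eliminating q: 5·(row 1) − 26·(row 2) gives 344·p = 5·(-476) − 26·(-67) = -638, so p = -319/172.
Then q = ((-67) − 26·(-319/172))/5 = -323/86.
At t = -2: ŝ = (-319/172)·(-2) + (-323/86)·(1) = -2/43.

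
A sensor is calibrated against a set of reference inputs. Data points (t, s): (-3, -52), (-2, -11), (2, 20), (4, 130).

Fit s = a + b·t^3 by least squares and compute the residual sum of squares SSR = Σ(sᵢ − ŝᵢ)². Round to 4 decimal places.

SSR = 6.1117

Normal-equation sums: Σ1 = 4, Σt^3 = 37, Σt^3·t^3 = 4953.
For Xᵀs: Σs = 87, Σt^3·s = 9972.
Normal equations: [[4, 37]; [37, 4953]]·[a, b]ᵀ = [87, 9972]ᵀ.
Determinant 4·4953 − 37² = 18443.
a = (87·4953 − 37·9972)/18443 = 61947/18443; b = (4·9972 − 37·87)/18443 = 36669/18443.
Residuals: -30920/18443, 28532/18443, 13561/18443, -11173/18443; SSR = 112718/18443.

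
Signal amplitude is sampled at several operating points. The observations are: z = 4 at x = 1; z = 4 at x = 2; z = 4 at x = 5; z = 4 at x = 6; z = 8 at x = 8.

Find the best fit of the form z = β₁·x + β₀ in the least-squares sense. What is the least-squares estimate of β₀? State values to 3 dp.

Sums needed: Σx·x = 130, Σx = 22, Σ1 = 5.
And Σx·z = 120, Σz = 24.
Normal equations: [[130, 22]; [22, 5]]·[β₁, β₀]ᵀ = [120, 24]ᵀ.
Δ = 130·5 − 22² = 166.
β₁ = (120·5 − 22·24)/166 = 36/83; β₀ = (130·24 − 22·120)/166 = 240/83.

β₀ = 2.892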